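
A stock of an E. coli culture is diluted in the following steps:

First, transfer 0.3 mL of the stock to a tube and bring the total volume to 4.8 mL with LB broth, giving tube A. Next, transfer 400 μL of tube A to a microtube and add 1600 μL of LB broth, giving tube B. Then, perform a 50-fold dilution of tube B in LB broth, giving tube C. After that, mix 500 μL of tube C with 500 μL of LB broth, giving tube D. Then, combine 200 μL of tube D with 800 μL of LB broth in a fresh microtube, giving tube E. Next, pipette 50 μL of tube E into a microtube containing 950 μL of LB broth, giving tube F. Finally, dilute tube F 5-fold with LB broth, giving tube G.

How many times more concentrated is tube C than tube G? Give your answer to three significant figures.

Step 1: 0.3 mL brought to 4.8 mL → factor 4.8/0.3 = 16
Step 2: 400 μL + 1600 μL = 2000 μL total → factor 2000/400 = 5
Step 3: 50-fold → factor 50
Step 4: 500 μL + 500 μL = 1000 μL total → factor 1000/500 = 2
Step 5: 200 μL + 800 μL = 1000 μL total → factor 1000/200 = 5
Step 6: 50 μL + 950 μL = 1000 μL total → factor 1000/50 = 20
Step 7: 5-fold → factor 5
Dilution factor to tube C = 4000; to tube G = 4 × 10^6
[tube C]/[tube G] = (factor to tube G)/(factor to tube C) = 4 × 10^6/4000 = 1.00 × 10^3

1.00 × 10^3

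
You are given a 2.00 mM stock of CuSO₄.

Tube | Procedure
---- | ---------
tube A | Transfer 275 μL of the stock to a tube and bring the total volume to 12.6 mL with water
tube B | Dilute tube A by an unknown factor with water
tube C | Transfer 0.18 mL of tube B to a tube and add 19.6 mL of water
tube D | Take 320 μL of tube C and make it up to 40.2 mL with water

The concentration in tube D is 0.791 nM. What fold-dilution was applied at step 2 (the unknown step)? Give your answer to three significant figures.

Step 1: 275 μL brought to 12.6 mL → factor 12600/275 = 45.818
Step 2: unknown factor x
Step 3: 0.18 mL + 19.6 mL = 19.78 mL total → factor 19.78/0.18 = 109.89
Step 4: 320 μL brought to 40.2 mL → factor 40200/320 = 125.62
Product of known-step factors = 6.3251 × 10^5
Overall factor = 2.00 mM / (0.791 nM) = 2.5284 × 10^6
x = 2.5284 × 10^6 / 6.3251 × 10^5 = 4.00

4.00-fold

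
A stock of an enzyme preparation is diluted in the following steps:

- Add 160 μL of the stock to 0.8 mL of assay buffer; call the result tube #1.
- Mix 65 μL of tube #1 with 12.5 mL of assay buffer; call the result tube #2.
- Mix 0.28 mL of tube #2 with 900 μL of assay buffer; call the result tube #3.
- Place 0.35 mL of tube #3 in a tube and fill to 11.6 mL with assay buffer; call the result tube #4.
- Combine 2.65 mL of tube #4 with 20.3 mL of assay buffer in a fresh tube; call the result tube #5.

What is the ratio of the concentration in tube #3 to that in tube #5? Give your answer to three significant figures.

287

Step 1: 160 μL + 0.8 mL = 960 μL total → factor 960/160 = 6
Step 2: 65 μL + 12.5 mL = 12565 μL total → factor 12565/65 = 193.31
Step 3: 0.28 mL + 900 μL = 1.18 mL total → factor 1.18/0.28 = 4.2143
Step 4: 0.35 mL brought to 11.6 mL → factor 11.6/0.35 = 33.143
Step 5: 2.65 mL + 20.3 mL = 22.95 mL total → factor 22.95/2.65 = 8.6604
Dilution factor to tube #3 = 4887.9; to tube #5 = 1.403 × 10^6
[tube #3]/[tube #5] = (factor to tube #5)/(factor to tube #3) = 1.403 × 10^6/4887.9 = 287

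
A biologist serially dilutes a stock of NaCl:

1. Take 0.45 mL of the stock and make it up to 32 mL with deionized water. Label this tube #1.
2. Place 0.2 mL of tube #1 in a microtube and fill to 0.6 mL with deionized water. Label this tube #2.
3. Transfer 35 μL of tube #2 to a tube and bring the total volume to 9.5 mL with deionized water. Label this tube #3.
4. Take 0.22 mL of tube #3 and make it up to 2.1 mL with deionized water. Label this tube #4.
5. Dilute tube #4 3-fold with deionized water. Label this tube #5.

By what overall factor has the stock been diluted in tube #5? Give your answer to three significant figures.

1.66 × 10^6

Step 1: 0.45 mL brought to 32 mL → factor 32/0.45 = 71.111
Step 2: 0.2 mL brought to 0.6 mL → factor 0.6/0.2 = 3
Step 3: 35 μL brought to 9.5 mL → factor 9500/35 = 271.43
Step 4: 0.22 mL brought to 2.1 mL → factor 2.1/0.22 = 9.5455
Step 5: 3-fold → factor 3
Overall dilution factor = 71.111 × 3 × 271.43 × 9.5455 × 3 = 1.6582 × 10^6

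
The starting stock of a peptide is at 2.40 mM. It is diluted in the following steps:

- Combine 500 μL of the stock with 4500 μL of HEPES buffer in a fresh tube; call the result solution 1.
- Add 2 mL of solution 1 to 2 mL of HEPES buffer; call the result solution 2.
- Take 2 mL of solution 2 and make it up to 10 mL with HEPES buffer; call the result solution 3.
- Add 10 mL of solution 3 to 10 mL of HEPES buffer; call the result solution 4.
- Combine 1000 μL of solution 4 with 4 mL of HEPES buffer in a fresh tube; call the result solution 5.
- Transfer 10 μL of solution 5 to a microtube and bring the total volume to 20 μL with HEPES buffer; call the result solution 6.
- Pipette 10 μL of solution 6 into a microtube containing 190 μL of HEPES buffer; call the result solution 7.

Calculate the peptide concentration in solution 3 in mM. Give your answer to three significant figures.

0.0240 mM

Step 1: 500 μL + 4500 μL = 5000 μL total → factor 5000/500 = 10
Step 2: 2 mL + 2 mL = 4 mL total → factor 4/2 = 2
Step 3: 2 mL brought to 10 mL → factor 10/2 = 5
Dilution factor through solution 3 = 10 × 2 × 5 = 100
[solution 3] = 2.40 mM / 100 = 0.0240 mM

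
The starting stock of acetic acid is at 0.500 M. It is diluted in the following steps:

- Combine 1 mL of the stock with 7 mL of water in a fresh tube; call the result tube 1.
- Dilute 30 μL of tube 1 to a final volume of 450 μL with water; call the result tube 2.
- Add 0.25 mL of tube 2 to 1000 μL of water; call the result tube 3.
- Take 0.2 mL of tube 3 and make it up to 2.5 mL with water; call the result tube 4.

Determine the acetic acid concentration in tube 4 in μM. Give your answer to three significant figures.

Step 1: 1 mL + 7 mL = 8 mL total → factor 8/1 = 8
Step 2: 30 μL brought to 450 μL → factor 450/30 = 15
Step 3: 0.25 mL + 1000 μL = 1.25 mL total → factor 1.25/0.25 = 5
Step 4: 0.2 mL brought to 2.5 mL → factor 2.5/0.2 = 12.5
Overall dilution factor = 8 × 15 × 5 × 12.5 = 7500
Final = 0.500 M / 7500 = 6.667 × 10^-5 M = 66.7 μM

66.7 μM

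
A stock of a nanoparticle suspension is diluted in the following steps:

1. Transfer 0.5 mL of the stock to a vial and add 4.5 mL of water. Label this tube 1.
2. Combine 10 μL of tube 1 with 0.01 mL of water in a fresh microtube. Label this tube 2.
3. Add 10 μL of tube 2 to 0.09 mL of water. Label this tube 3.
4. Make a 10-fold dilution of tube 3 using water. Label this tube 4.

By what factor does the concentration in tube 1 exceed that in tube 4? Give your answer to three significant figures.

Step 1: 0.5 mL + 4.5 mL = 5 mL total → factor 5/0.5 = 10
Step 2: 10 μL + 0.01 mL = 20 μL total → factor 20/10 = 2
Step 3: 10 μL + 0.09 mL = 100 μL total → factor 100/10 = 10
Step 4: 10-fold → factor 10
Dilution factor to tube 1 = 10; to tube 4 = 2000
[tube 1]/[tube 4] = (factor to tube 4)/(factor to tube 1) = 2000/10 = 200

200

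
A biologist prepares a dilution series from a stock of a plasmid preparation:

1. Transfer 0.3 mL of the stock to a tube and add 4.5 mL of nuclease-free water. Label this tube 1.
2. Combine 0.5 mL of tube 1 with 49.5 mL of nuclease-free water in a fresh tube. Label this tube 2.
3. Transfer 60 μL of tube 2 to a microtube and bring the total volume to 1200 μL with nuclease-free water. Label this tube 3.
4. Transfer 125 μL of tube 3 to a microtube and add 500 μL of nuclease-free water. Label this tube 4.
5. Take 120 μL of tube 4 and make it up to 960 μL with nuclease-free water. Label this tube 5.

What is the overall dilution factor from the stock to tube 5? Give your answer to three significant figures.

Step 1: 0.3 mL + 4.5 mL = 4.8 mL total → factor 4.8/0.3 = 16
Step 2: 0.5 mL + 49.5 mL = 50 mL total → factor 50/0.5 = 100
Step 3: 60 μL brought to 1200 μL → factor 1200/60 = 20
Step 4: 125 μL + 500 μL = 625 μL total → factor 625/125 = 5
Step 5: 120 μL brought to 960 μL → factor 960/120 = 8
Overall dilution factor = 16 × 100 × 20 × 5 × 8 = 1.28 × 10^6

1.28 × 10^6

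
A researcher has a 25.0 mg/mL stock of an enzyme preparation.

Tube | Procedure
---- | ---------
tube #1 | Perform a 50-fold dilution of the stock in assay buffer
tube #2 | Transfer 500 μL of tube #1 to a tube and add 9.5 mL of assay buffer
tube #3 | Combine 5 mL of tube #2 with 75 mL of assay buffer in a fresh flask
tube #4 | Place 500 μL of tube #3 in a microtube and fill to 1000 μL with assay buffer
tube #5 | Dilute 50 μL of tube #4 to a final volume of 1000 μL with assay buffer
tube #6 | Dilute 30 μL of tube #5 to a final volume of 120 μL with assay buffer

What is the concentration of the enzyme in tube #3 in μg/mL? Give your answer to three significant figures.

Step 1: 50-fold → factor 50
Step 2: 500 μL + 9.5 mL = 10000 μL total → factor 10000/500 = 20
Step 3: 5 mL + 75 mL = 80 mL total → factor 80/5 = 16
Dilution factor through tube #3 = 50 × 20 × 16 = 16000
[tube #3] = 25.0 mg/mL / 16000 = 0.001563 mg/mL = 1.56 μg/mL

1.56 μg/mL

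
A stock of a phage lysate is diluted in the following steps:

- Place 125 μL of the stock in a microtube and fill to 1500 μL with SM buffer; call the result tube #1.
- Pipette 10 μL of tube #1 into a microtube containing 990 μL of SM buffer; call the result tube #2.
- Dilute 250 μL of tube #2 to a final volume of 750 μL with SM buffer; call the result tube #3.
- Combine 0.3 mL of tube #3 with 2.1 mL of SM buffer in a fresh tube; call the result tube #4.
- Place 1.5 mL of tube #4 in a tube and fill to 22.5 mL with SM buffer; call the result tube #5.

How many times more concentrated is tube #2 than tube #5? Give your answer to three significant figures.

360

Step 1: 125 μL brought to 1500 μL → factor 1500/125 = 12
Step 2: 10 μL + 990 μL = 1000 μL total → factor 1000/10 = 100
Step 3: 250 μL brought to 750 μL → factor 750/250 = 3
Step 4: 0.3 mL + 2.1 mL = 2.4 mL total → factor 2.4/0.3 = 8
Step 5: 1.5 mL brought to 22.5 mL → factor 22.5/1.5 = 15
Dilution factor to tube #2 = 1200; to tube #5 = 4.32 × 10^5
[tube #2]/[tube #5] = (factor to tube #5)/(factor to tube #2) = 4.32 × 10^5/1200 = 360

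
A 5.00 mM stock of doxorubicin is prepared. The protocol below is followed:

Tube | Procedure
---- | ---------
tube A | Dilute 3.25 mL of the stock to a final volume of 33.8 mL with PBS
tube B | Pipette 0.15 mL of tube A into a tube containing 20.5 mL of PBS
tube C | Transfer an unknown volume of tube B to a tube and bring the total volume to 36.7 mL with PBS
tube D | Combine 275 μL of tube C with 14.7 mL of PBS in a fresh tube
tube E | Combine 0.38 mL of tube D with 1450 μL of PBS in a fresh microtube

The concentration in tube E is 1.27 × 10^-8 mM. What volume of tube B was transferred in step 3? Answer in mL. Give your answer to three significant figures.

0.0350 mL

Step 1: 3.25 mL brought to 33.8 mL → factor 33.8/3.25 = 10.4
Step 2: 0.15 mL + 20.5 mL = 20.65 mL total → factor 20.65/0.15 = 137.67
Step 3: v brought to 36.7 mL → factor = 36.7 mL/v
Step 4: 275 μL + 14.7 mL = 14975 μL total → factor 14975/275 = 54.455
Step 5: 0.38 mL + 1450 μL = 1.83 mL total → factor 1.83/0.38 = 4.8158
Product of known-step factors = 3.7546 × 10^5
Overall factor = 5.00 mM / (1.27 × 10^-8 mM) = 3.937 × 10^8
Step-3 factor = 3.937 × 10^8 / 3.7546 × 10^5 = 1048.6
v = 36.7 mL / 1048.6 = 0.0350 mL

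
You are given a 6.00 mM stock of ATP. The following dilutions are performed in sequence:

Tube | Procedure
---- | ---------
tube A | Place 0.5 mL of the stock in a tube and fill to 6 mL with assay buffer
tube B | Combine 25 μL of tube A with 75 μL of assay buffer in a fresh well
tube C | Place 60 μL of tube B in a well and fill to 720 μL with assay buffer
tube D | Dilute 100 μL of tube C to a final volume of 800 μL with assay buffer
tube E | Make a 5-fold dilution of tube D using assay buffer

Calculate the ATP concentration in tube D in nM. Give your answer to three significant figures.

Step 1: 0.5 mL brought to 6 mL → factor 6/0.5 = 12
Step 2: 25 μL + 75 μL = 100 μL total → factor 100/25 = 4
Step 3: 60 μL brought to 720 μL → factor 720/60 = 12
Step 4: 100 μL brought to 800 μL → factor 800/100 = 8
Dilution factor through tube D = 12 × 4 × 12 × 8 = 4608
[tube D] = 6.00 mM / 4608 = 0.001302 mM = 1.30 × 10^3 nM

1.30 × 10^3 nM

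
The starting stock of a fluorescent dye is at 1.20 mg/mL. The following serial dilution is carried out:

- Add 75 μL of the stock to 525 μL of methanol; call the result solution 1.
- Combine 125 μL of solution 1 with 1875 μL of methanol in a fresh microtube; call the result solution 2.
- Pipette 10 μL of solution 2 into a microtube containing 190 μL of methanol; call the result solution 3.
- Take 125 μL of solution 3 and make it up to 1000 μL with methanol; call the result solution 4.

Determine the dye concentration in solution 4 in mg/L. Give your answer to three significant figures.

Step 1: 75 μL + 525 μL = 600 μL total → factor 600/75 = 8
Step 2: 125 μL + 1875 μL = 2000 μL total → factor 2000/125 = 16
Step 3: 10 μL + 190 μL = 200 μL total → factor 200/10 = 20
Step 4: 125 μL brought to 1000 μL → factor 1000/125 = 8
Overall dilution factor = 8 × 16 × 20 × 8 = 20480
Final = 1.20 mg/mL / 20480 = 5.859 × 10^-5 mg/mL = 0.0586 mg/L

0.0586 mg/L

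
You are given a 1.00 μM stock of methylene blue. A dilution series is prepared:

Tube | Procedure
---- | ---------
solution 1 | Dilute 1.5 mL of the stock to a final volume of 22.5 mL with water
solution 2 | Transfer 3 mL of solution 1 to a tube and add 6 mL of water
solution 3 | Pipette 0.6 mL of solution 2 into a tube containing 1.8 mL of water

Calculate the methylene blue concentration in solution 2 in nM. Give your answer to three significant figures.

Step 1: 1.5 mL brought to 22.5 mL → factor 22.5/1.5 = 15
Step 2: 3 mL + 6 mL = 9 mL total → factor 9/3 = 3
Dilution factor through solution 2 = 15 × 3 = 45
[solution 2] = 1.00 μM / 45 = 0.02222 μM = 22.2 nM

22.2 nM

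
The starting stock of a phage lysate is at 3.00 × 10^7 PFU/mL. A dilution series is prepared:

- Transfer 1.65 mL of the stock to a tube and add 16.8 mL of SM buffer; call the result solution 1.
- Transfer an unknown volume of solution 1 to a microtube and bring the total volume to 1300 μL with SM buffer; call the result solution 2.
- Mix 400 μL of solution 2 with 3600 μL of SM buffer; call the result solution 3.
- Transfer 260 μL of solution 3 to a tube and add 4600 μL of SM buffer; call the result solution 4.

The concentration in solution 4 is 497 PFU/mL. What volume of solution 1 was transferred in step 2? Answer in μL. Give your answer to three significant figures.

Step 1: 1.65 mL + 16.8 mL = 18.45 mL total → factor 18.45/1.65 = 11.182
Step 2: v brought to 1300 μL → factor = 1300 μL/v
Step 3: 400 μL + 3600 μL = 4000 μL total → factor 4000/400 = 10
Step 4: 260 μL + 4600 μL = 4860 μL total → factor 4860/260 = 18.692
Product of known-step factors = 2090.1
Overall factor = 3.00 × 10^7 PFU/mL / (497 PFU/mL) = 60362
Step-2 factor = 60362 / 2090.1 = 28.879
v = 1300 μL / 28.879 = 45.0 μL

45.0 μL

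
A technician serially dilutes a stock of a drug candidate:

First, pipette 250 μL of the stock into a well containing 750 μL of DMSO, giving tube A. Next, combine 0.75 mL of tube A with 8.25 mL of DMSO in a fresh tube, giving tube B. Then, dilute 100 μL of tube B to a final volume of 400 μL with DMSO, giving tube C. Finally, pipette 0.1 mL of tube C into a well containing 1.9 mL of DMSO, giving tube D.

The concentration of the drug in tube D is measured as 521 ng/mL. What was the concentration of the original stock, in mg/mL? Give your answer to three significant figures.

Step 1: 250 μL + 750 μL = 1000 μL total → factor 1000/250 = 4
Step 2: 0.75 mL + 8.25 mL = 9 mL total → factor 9/0.75 = 12
Step 3: 100 μL brought to 400 μL → factor 400/100 = 4
Step 4: 0.1 mL + 1.9 mL = 2 mL total → factor 2/0.1 = 20
Overall dilution factor = 4 × 12 × 4 × 20 = 3840
Stock = 521 ng/mL × 3840 = 2.001 × 10^6 ng/mL = 2.00 mg/mL

2.00 mg/mL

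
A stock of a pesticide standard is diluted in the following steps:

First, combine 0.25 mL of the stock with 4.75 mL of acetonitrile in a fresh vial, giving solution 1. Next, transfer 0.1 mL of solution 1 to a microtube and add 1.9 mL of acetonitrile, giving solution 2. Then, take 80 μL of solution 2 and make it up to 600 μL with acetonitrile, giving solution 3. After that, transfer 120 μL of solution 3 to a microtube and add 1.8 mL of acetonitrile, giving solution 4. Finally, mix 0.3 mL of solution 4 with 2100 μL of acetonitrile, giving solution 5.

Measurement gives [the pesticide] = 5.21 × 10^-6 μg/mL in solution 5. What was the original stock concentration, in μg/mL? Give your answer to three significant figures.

Step 1: 0.25 mL + 4.75 mL = 5 mL total → factor 5/0.25 = 20
Step 2: 0.1 mL + 1.9 mL = 2 mL total → factor 2/0.1 = 20
Step 3: 80 μL brought to 600 μL → factor 600/80 = 7.5
Step 4: 120 μL + 1.8 mL = 1920 μL total → factor 1920/120 = 16
Step 5: 0.3 mL + 2100 μL = 2.4 mL total → factor 2.4/0.3 = 8
Overall dilution factor = 20 × 20 × 7.5 × 16 × 8 = 3.84 × 10^5
Stock = 5.21 × 10^-6 μg/mL × 3.84 × 10^5 = 2.00 μg/mL

2.00 μg/mL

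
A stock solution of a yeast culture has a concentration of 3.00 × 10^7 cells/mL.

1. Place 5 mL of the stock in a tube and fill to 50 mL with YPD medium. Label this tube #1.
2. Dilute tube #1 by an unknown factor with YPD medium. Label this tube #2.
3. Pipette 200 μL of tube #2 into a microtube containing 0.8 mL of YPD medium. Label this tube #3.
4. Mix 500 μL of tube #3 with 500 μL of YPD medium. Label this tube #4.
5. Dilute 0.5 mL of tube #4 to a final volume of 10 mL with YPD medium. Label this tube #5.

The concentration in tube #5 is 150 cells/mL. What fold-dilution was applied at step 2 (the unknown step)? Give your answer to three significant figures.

Step 1: 5 mL brought to 50 mL → factor 50/5 = 10
Step 2: unknown factor x
Step 3: 200 μL + 0.8 mL = 1000 μL total → factor 1000/200 = 5
Step 4: 500 μL + 500 μL = 1000 μL total → factor 1000/500 = 2
Step 5: 0.5 mL brought to 10 mL → factor 10/0.5 = 20
Product of known-step factors = 2000
Overall factor = 3.00 × 10^7 cells/mL / (150 cells/mL) = 2 × 10^5
x = 2 × 10^5 / 2000 = 100

100-fold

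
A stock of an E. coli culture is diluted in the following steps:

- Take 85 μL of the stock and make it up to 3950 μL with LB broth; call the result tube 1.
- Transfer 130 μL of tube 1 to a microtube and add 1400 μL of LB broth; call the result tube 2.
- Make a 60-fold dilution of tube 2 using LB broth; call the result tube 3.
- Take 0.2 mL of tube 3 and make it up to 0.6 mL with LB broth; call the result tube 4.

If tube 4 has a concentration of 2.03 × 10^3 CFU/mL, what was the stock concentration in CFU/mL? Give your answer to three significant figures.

Step 1: 85 μL brought to 3950 μL → factor 3950/85 = 46.471
Step 2: 130 μL + 1400 μL = 1530 μL total → factor 1530/130 = 11.769
Step 3: 60-fold → factor 60
Step 4: 0.2 mL brought to 0.6 mL → factor 0.6/0.2 = 3
Overall dilution factor = 46.471 × 11.769 × 60 × 3 = 98446
Stock = 2.03 × 10^3 CFU/mL × 98446 = 2.00 × 10^8 CFU/mL

2.00 × 10^8 CFU/mL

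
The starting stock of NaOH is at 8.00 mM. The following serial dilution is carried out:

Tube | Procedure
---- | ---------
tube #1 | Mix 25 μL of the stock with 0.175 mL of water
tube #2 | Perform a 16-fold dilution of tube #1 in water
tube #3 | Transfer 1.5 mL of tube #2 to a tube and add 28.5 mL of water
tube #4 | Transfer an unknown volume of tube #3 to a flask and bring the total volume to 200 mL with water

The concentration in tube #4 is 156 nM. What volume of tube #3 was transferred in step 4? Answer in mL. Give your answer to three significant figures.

9.98 mL

Step 1: 25 μL + 0.175 mL = 200 μL total → factor 200/25 = 8
Step 2: 16-fold → factor 16
Step 3: 1.5 mL + 28.5 mL = 30 mL total → factor 30/1.5 = 20
Step 4: v brought to 200 mL → factor = 200 mL/v
Product of known-step factors = 2560
Overall factor = 8.00 mM / (156 nM) = 51282
Step-4 factor = 51282 / 2560 = 20.032
v = 200 mL / 20.032 = 9.98 mL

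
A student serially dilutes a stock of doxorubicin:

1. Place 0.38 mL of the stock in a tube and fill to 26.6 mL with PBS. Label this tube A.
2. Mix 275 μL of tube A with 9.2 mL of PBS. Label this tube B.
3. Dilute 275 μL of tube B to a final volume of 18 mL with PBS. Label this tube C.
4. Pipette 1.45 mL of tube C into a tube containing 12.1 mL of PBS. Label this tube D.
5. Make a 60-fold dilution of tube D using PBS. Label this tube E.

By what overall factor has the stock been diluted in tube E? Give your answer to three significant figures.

Step 1: 0.38 mL brought to 26.6 mL → factor 26.6/0.38 = 70
Step 2: 275 μL + 9.2 mL = 9475 μL total → factor 9475/275 = 34.455
Step 3: 275 μL brought to 18 mL → factor 18000/275 = 65.455
Step 4: 1.45 mL + 12.1 mL = 13.55 mL total → factor 13.55/1.45 = 9.3448
Step 5: 60-fold → factor 60
Overall dilution factor = 70 × 34.455 × 65.455 × 9.3448 × 60 = 8.8513 × 10^7

8.85 × 10^7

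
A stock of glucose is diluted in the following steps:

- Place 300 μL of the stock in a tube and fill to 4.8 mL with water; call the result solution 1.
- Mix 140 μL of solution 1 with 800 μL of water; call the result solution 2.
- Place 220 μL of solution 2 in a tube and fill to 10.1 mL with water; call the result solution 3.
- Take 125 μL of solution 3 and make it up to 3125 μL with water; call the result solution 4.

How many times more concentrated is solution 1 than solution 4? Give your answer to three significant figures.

Step 1: 300 μL brought to 4.8 mL → factor 4800/300 = 16
Step 2: 140 μL + 800 μL = 940 μL total → factor 940/140 = 6.7143
Step 3: 220 μL brought to 10.1 mL → factor 10100/220 = 45.909
Step 4: 125 μL brought to 3125 μL → factor 3125/125 = 25
Dilution factor to solution 1 = 16; to solution 4 = 1.233 × 10^5
[solution 1]/[solution 4] = (factor to solution 4)/(factor to solution 1) = 1.233 × 10^5/16 = 7.71 × 10^3

7.71 × 10^3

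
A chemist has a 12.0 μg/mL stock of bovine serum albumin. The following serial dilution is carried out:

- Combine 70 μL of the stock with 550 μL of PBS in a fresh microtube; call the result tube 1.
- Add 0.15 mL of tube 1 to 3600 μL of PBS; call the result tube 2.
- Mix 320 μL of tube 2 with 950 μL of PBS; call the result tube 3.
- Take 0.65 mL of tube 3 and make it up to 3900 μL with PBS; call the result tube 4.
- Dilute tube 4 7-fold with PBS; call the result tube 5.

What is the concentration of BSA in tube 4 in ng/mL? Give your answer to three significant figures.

Step 1: 70 μL + 550 μL = 620 μL total → factor 620/70 = 8.8571
Step 2: 0.15 mL + 3600 μL = 3.75 mL total → factor 3.75/0.15 = 25
Step 3: 320 μL + 950 μL = 1270 μL total → factor 1270/320 = 3.9688
Step 4: 0.65 mL brought to 3900 μL → factor 3.9/0.65 = 6
Dilution factor through tube 4 = 8.8571 × 25 × 3.9688 × 6 = 5272.8
[tube 4] = 12.0 μg/mL / 5272.8 = 0.002276 μg/mL = 2.28 ng/mL

2.28 ng/mL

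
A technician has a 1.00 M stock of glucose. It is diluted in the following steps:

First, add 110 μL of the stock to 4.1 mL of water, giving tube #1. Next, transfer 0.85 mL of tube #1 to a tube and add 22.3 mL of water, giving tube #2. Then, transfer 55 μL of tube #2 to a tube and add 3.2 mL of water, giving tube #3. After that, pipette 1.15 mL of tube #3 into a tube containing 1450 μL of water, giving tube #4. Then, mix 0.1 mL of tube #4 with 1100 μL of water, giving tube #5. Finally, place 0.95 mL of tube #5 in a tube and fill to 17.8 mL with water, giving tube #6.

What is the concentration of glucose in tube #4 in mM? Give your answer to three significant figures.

Step 1: 110 μL + 4.1 mL = 4210 μL total → factor 4210/110 = 38.273
Step 2: 0.85 mL + 22.3 mL = 23.15 mL total → factor 23.15/0.85 = 27.235
Step 3: 55 μL + 3.2 mL = 3255 μL total → factor 3255/55 = 59.182
Step 4: 1.15 mL + 1450 μL = 2.6 mL total → factor 2.6/1.15 = 2.2609
Dilution factor through tube #4 = 38.273 × 27.235 × 59.182 × 2.2609 = 1.3947 × 10^5
[tube #4] = 1.00 M / 1.3947 × 10^5 = 7.170 × 10^-6 M = 0.00717 mM

0.00717 mM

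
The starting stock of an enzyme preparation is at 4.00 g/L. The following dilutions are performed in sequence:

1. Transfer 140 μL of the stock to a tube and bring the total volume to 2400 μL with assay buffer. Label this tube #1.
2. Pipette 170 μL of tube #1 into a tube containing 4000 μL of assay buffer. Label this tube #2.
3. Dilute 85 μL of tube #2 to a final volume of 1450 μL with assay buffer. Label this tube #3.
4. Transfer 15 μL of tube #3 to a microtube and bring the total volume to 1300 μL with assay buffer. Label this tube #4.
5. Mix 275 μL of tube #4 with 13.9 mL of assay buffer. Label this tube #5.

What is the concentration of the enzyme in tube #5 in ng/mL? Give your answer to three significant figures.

0.125 ng/mL

Step 1: 140 μL brought to 2400 μL → factor 2400/140 = 17.143
Step 2: 170 μL + 4000 μL = 4170 μL total → factor 4170/170 = 24.529
Step 3: 85 μL brought to 1450 μL → factor 1450/85 = 17.059
Step 4: 15 μL brought to 1300 μL → factor 1300/15 = 86.667
Step 5: 275 μL + 13.9 mL = 14175 μL total → factor 14175/275 = 51.545
Overall dilution factor = 17.143 × 24.529 × 17.059 × 86.667 × 51.545 = 3.2045 × 10^7
Final = 4.00 g/L / 3.2045 × 10^7 = 1.248 × 10^-7 g/L = 0.125 ng/mL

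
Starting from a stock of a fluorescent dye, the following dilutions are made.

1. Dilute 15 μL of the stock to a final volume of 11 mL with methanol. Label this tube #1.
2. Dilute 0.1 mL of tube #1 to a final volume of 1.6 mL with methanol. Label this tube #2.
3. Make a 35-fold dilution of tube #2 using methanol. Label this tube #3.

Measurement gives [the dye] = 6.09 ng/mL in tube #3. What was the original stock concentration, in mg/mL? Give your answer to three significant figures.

2.50 mg/mL

Step 1: 15 μL brought to 11 mL → factor 11000/15 = 733.33
Step 2: 0.1 mL brought to 1.6 mL → factor 1.6/0.1 = 16
Step 3: 35-fold → factor 35
Overall dilution factor = 733.33 × 16 × 35 = 4.1067 × 10^5
Stock = 6.09 ng/mL × 4.1067 × 10^5 = 2.501 × 10^6 ng/mL = 2.50 mg/mL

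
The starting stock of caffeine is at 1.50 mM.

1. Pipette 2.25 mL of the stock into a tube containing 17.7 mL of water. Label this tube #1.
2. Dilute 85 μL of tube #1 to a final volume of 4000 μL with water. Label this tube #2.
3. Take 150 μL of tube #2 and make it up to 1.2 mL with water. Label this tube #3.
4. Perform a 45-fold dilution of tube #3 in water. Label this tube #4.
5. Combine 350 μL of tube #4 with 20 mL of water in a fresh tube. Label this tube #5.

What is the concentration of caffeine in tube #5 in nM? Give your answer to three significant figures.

Step 1: 2.25 mL + 17.7 mL = 19.95 mL total → factor 19.95/2.25 = 8.8667
Step 2: 85 μL brought to 4000 μL → factor 4000/85 = 47.059
Step 3: 150 μL brought to 1.2 mL → factor 1200/150 = 8
Step 4: 45-fold → factor 45
Step 5: 350 μL + 20 mL = 20350 μL total → factor 20350/350 = 58.143
Overall dilution factor = 8.8667 × 47.059 × 8 × 45 × 58.143 = 8.7337 × 10^6
Final = 1.50 mM / 8.7337 × 10^6 = 1.717 × 10^-7 mM = 0.172 nM

0.172 nM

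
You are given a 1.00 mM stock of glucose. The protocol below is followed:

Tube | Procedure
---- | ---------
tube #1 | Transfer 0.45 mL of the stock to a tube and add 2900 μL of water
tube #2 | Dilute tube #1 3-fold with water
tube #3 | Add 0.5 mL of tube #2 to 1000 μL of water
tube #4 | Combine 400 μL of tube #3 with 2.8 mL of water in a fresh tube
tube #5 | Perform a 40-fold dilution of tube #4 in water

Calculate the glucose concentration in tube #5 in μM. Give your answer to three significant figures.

Step 1: 0.45 mL + 2900 μL = 3.35 mL total → factor 3.35/0.45 = 7.4444
Step 2: 3-fold → factor 3
Step 3: 0.5 mL + 1000 μL = 1.5 mL total → factor 1.5/0.5 = 3
Step 4: 400 μL + 2.8 mL = 3200 μL total → factor 3200/400 = 8
Step 5: 40-fold → factor 40
Dilution factor through tube #5 = 7.4444 × 3 × 3 × 8 × 40 = 21440
[tube #5] = 1.00 mM / 21440 = 4.664 × 10^-5 mM = 0.0466 μM

0.0466 μM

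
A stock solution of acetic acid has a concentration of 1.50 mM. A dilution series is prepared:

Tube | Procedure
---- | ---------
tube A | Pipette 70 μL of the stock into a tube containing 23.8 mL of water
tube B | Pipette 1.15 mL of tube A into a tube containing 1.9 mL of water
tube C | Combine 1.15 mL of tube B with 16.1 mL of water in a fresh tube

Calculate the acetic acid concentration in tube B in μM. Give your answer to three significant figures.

Step 1: 70 μL + 23.8 mL = 23870 μL total → factor 23870/70 = 341
Step 2: 1.15 mL + 1.9 mL = 3.05 mL total → factor 3.05/1.15 = 2.6522
Dilution factor through tube B = 341 × 2.6522 = 904.39
[tube B] = 1.50 mM / 904.39 = 0.001659 mM = 1.66 μM

1.66 μM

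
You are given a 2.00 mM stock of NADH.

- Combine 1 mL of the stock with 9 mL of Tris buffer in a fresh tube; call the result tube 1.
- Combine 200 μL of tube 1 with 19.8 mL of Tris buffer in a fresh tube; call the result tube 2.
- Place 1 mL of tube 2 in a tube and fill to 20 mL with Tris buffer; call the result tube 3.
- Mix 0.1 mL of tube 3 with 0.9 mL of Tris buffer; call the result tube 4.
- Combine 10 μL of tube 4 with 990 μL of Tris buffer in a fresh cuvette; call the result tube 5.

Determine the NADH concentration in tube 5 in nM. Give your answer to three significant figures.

0.100 nM

Step 1: 1 mL + 9 mL = 10 mL total → factor 10/1 = 10
Step 2: 200 μL + 19.8 mL = 20000 μL total → factor 20000/200 = 100
Step 3: 1 mL brought to 20 mL → factor 20/1 = 20
Step 4: 0.1 mL + 0.9 mL = 1 mL total → factor 1/0.1 = 10
Step 5: 10 μL + 990 μL = 1000 μL total → factor 1000/10 = 100
Overall dilution factor = 10 × 100 × 20 × 10 × 100 = 2 × 10^7
Final = 2.00 mM / 2 × 10^7 = 1.000 × 10^-7 mM = 0.100 nM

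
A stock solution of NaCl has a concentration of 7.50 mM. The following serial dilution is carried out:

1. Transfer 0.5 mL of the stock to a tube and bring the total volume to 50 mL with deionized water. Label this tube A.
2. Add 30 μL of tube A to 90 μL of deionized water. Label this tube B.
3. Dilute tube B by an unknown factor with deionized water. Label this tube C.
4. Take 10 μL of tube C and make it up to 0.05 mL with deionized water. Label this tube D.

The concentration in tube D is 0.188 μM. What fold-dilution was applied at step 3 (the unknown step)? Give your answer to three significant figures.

19.9-fold

Step 1: 0.5 mL brought to 50 mL → factor 50/0.5 = 100
Step 2: 30 μL + 90 μL = 120 μL total → factor 120/30 = 4
Step 3: unknown factor x
Step 4: 10 μL brought to 0.05 mL → factor 50/10 = 5
Product of known-step factors = 2000
Overall factor = 7.50 mM / (0.188 μM) = 39894
x = 39894 / 2000 = 19.9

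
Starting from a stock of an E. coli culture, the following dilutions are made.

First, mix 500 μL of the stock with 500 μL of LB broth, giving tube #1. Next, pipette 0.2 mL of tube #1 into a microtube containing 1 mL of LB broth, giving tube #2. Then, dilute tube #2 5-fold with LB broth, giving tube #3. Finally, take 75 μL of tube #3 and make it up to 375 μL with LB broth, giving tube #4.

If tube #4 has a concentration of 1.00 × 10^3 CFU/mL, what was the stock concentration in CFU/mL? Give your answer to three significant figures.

3.00 × 10^5 CFU/mL

Step 1: 500 μL + 500 μL = 1000 μL total → factor 1000/500 = 2
Step 2: 0.2 mL + 1 mL = 1.2 mL total → factor 1.2/0.2 = 6
Step 3: 5-fold → factor 5
Step 4: 75 μL brought to 375 μL → factor 375/75 = 5
Overall dilution factor = 2 × 6 × 5 × 5 = 300
Stock = 1.00 × 10^3 CFU/mL × 300 = 3.00 × 10^5 CFU/mL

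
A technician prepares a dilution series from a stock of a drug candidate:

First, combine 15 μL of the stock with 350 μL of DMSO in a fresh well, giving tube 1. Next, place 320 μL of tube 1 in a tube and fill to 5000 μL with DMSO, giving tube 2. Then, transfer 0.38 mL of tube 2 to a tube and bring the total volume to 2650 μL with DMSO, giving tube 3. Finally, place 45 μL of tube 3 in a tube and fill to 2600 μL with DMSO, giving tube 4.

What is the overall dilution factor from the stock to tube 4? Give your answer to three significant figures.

1.53 × 10^5

Step 1: 15 μL + 350 μL = 365 μL total → factor 365/15 = 24.333
Step 2: 320 μL brought to 5000 μL → factor 5000/320 = 15.625
Step 3: 0.38 mL brought to 2650 μL → factor 2.65/0.38 = 6.9737
Step 4: 45 μL brought to 2600 μL → factor 2600/45 = 57.778
Overall dilution factor = 24.333 × 15.625 × 6.9737 × 57.778 = 1.532 × 10^5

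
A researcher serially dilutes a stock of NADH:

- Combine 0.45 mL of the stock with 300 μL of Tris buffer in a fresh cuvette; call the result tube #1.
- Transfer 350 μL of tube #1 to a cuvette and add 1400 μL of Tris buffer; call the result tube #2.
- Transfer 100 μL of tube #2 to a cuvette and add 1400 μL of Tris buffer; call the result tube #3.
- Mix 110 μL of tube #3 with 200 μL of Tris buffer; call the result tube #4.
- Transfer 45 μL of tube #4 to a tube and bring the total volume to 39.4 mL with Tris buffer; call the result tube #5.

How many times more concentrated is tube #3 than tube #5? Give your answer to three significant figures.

2.47 × 10^3

Step 1: 0.45 mL + 300 μL = 0.75 mL total → factor 0.75/0.45 = 1.6667
Step 2: 350 μL + 1400 μL = 1750 μL total → factor 1750/350 = 5
Step 3: 100 μL + 1400 μL = 1500 μL total → factor 1500/100 = 15
Step 4: 110 μL + 200 μL = 310 μL total → factor 310/110 = 2.8182
Step 5: 45 μL brought to 39.4 mL → factor 39400/45 = 875.56
Dilution factor to tube #3 = 125; to tube #5 = 3.0843 × 10^5
[tube #3]/[tube #5] = (factor to tube #5)/(factor to tube #3) = 3.0843 × 10^5/125 = 2.47 × 10^3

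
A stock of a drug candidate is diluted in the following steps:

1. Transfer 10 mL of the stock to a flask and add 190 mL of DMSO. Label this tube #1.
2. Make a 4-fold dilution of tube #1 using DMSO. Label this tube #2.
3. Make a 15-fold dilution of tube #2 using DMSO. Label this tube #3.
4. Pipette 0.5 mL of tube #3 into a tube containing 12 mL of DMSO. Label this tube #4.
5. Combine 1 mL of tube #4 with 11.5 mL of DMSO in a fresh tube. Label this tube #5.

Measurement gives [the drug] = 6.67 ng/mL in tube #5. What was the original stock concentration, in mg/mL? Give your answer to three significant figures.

Step 1: 10 mL + 190 mL = 200 mL total → factor 200/10 = 20
Step 2: 4-fold → factor 4
Step 3: 15-fold → factor 15
Step 4: 0.5 mL + 12 mL = 12.5 mL total → factor 12.5/0.5 = 25
Step 5: 1 mL + 11.5 mL = 12.5 mL total → factor 12.5/1 = 12.5
Overall dilution factor = 20 × 4 × 15 × 25 × 12.5 = 3.75 × 10^5
Stock = 6.67 ng/mL × 3.75 × 10^5 = 2.501 × 10^6 ng/mL = 2.50 mg/mL

2.50 mg/mL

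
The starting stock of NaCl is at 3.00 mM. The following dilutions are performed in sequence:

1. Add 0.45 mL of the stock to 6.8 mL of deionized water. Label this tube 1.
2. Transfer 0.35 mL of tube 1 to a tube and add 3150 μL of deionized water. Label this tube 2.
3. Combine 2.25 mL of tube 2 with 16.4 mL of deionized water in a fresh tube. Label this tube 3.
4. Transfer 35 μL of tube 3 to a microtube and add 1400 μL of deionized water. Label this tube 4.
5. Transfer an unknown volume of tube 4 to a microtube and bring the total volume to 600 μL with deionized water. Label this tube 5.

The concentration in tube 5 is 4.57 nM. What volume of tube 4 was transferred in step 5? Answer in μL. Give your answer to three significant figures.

Step 1: 0.45 mL + 6.8 mL = 7.25 mL total → factor 7.25/0.45 = 16.111
Step 2: 0.35 mL + 3150 μL = 3.5 mL total → factor 3.5/0.35 = 10
Step 3: 2.25 mL + 16.4 mL = 18.65 mL total → factor 18.65/2.25 = 8.2889
Step 4: 35 μL + 1400 μL = 1435 μL total → factor 1435/35 = 41
Step 5: v brought to 600 μL → factor = 600 μL/v
Product of known-step factors = 54753
Overall factor = 3.00 mM / (4.57 nM) = 6.5646 × 10^5
Step-5 factor = 6.5646 × 10^5 / 54753 = 11.989
v = 600 μL / 11.989 = 50.0 μL

50.0 μL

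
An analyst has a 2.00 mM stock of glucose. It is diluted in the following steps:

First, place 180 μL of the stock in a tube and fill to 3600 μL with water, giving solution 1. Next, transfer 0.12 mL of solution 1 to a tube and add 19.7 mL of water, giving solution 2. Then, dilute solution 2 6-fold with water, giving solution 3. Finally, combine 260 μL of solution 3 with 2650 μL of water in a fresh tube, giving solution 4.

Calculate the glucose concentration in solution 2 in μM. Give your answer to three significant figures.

Step 1: 180 μL brought to 3600 μL → factor 3600/180 = 20
Step 2: 0.12 mL + 19.7 mL = 19.82 mL total → factor 19.82/0.12 = 165.17
Dilution factor through solution 2 = 20 × 165.17 = 3303.3
[solution 2] = 2.00 mM / 3303.3 = 0.0006054 mM = 0.605 μM

0.605 μM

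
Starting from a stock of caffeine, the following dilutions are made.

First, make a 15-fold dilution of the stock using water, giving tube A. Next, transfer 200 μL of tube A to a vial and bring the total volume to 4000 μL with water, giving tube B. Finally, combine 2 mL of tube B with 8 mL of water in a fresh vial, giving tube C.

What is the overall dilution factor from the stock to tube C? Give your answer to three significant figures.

1.50 × 10^3

Step 1: 15-fold → factor 15
Step 2: 200 μL brought to 4000 μL → factor 4000/200 = 20
Step 3: 2 mL + 8 mL = 10 mL total → factor 10/2 = 5
Overall dilution factor = 15 × 20 × 5 = 1500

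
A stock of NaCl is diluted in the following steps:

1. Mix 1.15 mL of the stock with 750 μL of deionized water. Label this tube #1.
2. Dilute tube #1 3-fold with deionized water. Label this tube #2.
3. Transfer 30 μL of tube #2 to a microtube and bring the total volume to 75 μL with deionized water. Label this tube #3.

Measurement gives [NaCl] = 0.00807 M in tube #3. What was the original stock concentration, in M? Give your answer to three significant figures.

0.100 M

Step 1: 1.15 mL + 750 μL = 1.9 mL total → factor 1.9/1.15 = 1.6522
Step 2: 3-fold → factor 3
Step 3: 30 μL brought to 75 μL → factor 75/30 = 2.5
Overall dilution factor = 1.6522 × 3 × 2.5 = 12.391
Stock = 0.00807 M × 12.391 = 0.100 M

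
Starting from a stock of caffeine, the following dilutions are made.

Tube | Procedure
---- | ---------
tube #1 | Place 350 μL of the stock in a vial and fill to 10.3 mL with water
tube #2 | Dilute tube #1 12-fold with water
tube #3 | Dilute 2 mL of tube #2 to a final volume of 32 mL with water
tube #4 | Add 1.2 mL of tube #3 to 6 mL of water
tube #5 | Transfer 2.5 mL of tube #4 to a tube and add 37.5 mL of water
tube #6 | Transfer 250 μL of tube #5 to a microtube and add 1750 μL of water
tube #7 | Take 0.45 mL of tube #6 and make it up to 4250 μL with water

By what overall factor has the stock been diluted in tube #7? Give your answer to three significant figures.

4.10 × 10^7

Step 1: 350 μL brought to 10.3 mL → factor 10300/350 = 29.429
Step 2: 12-fold → factor 12
Step 3: 2 mL brought to 32 mL → factor 32/2 = 16
Step 4: 1.2 mL + 6 mL = 7.2 mL total → factor 7.2/1.2 = 6
Step 5: 2.5 mL + 37.5 mL = 40 mL total → factor 40/2.5 = 16
Step 6: 250 μL + 1750 μL = 2000 μL total → factor 2000/250 = 8
Step 7: 0.45 mL brought to 4250 μL → factor 4.25/0.45 = 9.4444
Overall dilution factor = 29.429 × 12 × 16 × 6 × 16 × 8 × 9.4444 = 4.0983 × 10^7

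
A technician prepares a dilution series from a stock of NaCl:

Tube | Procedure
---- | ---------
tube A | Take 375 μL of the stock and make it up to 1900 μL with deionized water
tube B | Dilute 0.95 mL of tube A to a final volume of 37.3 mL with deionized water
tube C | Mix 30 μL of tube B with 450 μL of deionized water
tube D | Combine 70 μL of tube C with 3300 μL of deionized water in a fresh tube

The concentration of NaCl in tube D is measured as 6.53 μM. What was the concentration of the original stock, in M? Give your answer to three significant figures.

Step 1: 375 μL brought to 1900 μL → factor 1900/375 = 5.0667
Step 2: 0.95 mL brought to 37.3 mL → factor 37.3/0.95 = 39.263
Step 3: 30 μL + 450 μL = 480 μL total → factor 480/30 = 16
Step 4: 70 μL + 3300 μL = 3370 μL total → factor 3370/70 = 48.143
Overall dilution factor = 5.0667 × 39.263 × 16 × 48.143 = 1.5324 × 10^5
Stock = 6.53 μM × 1.5324 × 10^5 = 1.001 × 10^6 μM = 1.00 M

1.00 M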